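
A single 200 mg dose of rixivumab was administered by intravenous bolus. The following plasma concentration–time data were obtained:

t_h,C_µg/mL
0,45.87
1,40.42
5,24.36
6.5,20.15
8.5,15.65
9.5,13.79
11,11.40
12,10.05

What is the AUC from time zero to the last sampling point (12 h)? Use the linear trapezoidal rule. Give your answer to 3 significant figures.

AUC = 286 µg/mL·h

Trapezoidal AUC_0→12:
  [0→1]: (45.87+40.42)/2 × 1 = 43.145
  [1→5]: (40.42+24.36)/2 × 4 = 129.56
  [5→6.5]: (24.36+20.15)/2 × 1.5 = 33.3825
  [6.5→8.5]: (20.15+15.65)/2 × 2 = 35.8
  [8.5→9.5]: (15.65+13.79)/2 × 1 = 14.72
  [9.5→11]: (13.79+11.40)/2 × 1.5 = 18.8925
  [11→12]: (11.40+10.05)/2 × 1 = 10.725
  Sum = 286.225 µg/mL·h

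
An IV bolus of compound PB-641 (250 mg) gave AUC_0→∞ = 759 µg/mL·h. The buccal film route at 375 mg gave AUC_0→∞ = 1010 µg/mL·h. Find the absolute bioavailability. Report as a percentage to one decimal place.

F = (AUC_ev / D_ev) / (AUC_iv / D_iv)
  = (1010/375) / (759/250)
  = 2.69333 / 3.036 = 0.8871
  = 88.71%

F = 88.7%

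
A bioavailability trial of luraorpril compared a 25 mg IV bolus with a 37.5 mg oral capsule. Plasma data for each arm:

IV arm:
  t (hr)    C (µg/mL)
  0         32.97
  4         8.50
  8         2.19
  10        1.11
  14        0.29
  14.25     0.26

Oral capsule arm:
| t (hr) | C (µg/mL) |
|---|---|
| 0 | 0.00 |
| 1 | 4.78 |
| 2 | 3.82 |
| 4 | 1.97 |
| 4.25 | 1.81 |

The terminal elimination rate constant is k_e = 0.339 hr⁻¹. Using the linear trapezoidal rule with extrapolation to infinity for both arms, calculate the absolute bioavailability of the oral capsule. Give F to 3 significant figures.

F = 0.110

Trapezoidal AUC_0→14.25 (IV):
  [0→4]: (32.97+8.50)/2 × 4 = 82.94
  [4→8]: (8.50+2.19)/2 × 4 = 21.38
  [8→10]: (2.19+1.11)/2 × 2 = 3.3
  [10→14]: (1.11+0.29)/2 × 4 = 2.8
  [14→14.25]: (0.29+0.26)/2 × 0.25 = 0.06875
  Sum = 110.48875 µg/mL·hr
IV tail: 0.26/0.339 = 0.767; AUC_iv,0→∞ = 110.48875 + 0.767 = 111.25575 µg/mL·hr
Trapezoidal AUC_0→4.25 (oral capsule):
  [0→1]: (0.00+4.78)/2 × 1 = 2.39
  [1→2]: (4.78+3.82)/2 × 1 = 4.3
  [2→4]: (3.82+1.97)/2 × 2 = 5.79
  [4→4.25]: (1.97+1.81)/2 × 0.25 = 0.4725
  Sum = 12.9525 µg/mL·hr
oral capsule tail: 1.81/0.339 = 5.339; AUC_ev,0→∞ = 12.9525 + 5.339 = 18.2915 µg/mL·hr
F = (AUC_ev/D_ev)/(AUC_iv/D_iv) = (18.2915/37.5)/(111.25575/25) = 0.487773/4.45023 = 0.1096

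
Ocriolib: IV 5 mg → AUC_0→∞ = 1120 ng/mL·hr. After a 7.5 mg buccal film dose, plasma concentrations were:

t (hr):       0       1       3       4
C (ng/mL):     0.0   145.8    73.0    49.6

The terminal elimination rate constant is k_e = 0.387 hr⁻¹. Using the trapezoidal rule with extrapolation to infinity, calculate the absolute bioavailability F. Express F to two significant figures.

F = 0.29

Trapezoidal AUC_0→4 (buccal film):
  [0→1]: (0.0+145.8)/2 × 1 = 72.9
  [1→3]: (145.8+73.0)/2 × 2 = 218.8
  [3→4]: (73.0+49.6)/2 × 1 = 61.3
  Sum = 353.0 ng/mL·hr
Tail: C_last/k_e = 49.6/0.387 = 128.165
AUC_0→∞ (buccal film) = 353.0 + 128.165 = 481.165 ng/mL·hr
F = (AUC_ev/D_ev)/(AUC_iv/D_iv) = (481.165/7.5)/(1120/5) = 64.1553/224 = 0.2864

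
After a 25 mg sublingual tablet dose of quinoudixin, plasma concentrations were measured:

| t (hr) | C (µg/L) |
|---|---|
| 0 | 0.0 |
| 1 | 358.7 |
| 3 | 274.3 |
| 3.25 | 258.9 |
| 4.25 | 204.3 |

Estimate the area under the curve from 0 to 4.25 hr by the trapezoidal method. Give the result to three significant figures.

AUC = 1110 µg/L·hr

Trapezoidal AUC_0→4.25:
  [0→1]: (0.0+358.7)/2 × 1 = 179.35
  [1→3]: (358.7+274.3)/2 × 2 = 633.0
  [3→3.25]: (274.3+258.9)/2 × 0.25 = 66.65
  [3.25→4.25]: (258.9+204.3)/2 × 1 = 231.6
  Sum = 1110.6 µg/L·hr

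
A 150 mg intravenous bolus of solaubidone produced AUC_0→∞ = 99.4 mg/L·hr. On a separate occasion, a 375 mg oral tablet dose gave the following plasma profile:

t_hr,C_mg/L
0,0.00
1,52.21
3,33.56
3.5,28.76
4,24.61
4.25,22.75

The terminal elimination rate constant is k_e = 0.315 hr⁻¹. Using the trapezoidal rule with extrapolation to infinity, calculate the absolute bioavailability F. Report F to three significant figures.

F = 0.881

Trapezoidal AUC_0→4.25 (oral tablet):
  [0→1]: (0.00+52.21)/2 × 1 = 26.105
  [1→3]: (52.21+33.56)/2 × 2 = 85.77
  [3→3.5]: (33.56+28.76)/2 × 0.5 = 15.58
  [3.5→4]: (28.76+24.61)/2 × 0.5 = 13.3425
  [4→4.25]: (24.61+22.75)/2 × 0.25 = 5.92
  Sum = 146.7175 mg/L·hr
Tail: C_last/k_e = 22.75/0.315 = 72.222
AUC_0→∞ (oral tablet) = 146.7175 + 72.222 = 218.9395 mg/L·hr
F = (AUC_ev/D_ev)/(AUC_iv/D_iv) = (218.9395/375)/(99.4/150) = 0.583839/0.662667 = 0.8810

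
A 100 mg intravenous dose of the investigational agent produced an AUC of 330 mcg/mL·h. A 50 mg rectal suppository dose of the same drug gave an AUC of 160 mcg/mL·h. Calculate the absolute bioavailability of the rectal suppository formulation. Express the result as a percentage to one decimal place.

F = 97.0%

F = (AUC_ev / D_ev) / (AUC_iv / D_iv)
  = (160/50) / (330/100)
  = 3.2 / 3.3 = 0.9697
  = 96.97%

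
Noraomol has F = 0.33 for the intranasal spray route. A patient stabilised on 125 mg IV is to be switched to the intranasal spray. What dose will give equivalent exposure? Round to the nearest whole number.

For equal systemic exposure: F × D_ev = D_iv
D_ev = D_iv / F = 125 / 0.33 = 378.788 mg

D_intranasal = 379 mg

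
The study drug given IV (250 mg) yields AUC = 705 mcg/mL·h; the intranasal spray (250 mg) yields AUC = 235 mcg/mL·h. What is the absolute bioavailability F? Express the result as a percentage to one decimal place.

F = (AUC_ev / D_ev) / (AUC_iv / D_iv)
  = (235/250) / (705/250)
  = 0.94 / 2.82 = 0.3333
  = 33.33%

F = 33.3%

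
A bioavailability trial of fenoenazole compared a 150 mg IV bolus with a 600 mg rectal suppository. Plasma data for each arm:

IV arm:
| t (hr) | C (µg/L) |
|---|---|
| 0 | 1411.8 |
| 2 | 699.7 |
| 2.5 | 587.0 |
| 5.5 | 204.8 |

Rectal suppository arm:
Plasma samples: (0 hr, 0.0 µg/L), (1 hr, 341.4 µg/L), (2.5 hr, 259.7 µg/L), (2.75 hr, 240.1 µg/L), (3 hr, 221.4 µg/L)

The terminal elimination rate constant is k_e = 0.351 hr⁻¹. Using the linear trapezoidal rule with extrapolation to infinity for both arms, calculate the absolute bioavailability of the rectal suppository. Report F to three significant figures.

Trapezoidal AUC_0→5.5 (IV):
  [0→2]: (1411.8+699.7)/2 × 2 = 2111.5
  [2→2.5]: (699.7+587.0)/2 × 0.5 = 321.675
  [2.5→5.5]: (587.0+204.8)/2 × 3 = 1187.7
  Sum = 3620.875 µg/L·hr
IV tail: 204.8/0.351 = 583.476; AUC_iv,0→∞ = 3620.875 + 583.476 = 4204.351 µg/L·hr
Trapezoidal AUC_0→3 (rectal suppository):
  [0→1]: (0.0+341.4)/2 × 1 = 170.7
  [1→2.5]: (341.4+259.7)/2 × 1.5 = 450.825
  [2.5→2.75]: (259.7+240.1)/2 × 0.25 = 62.475
  [2.75→3]: (240.1+221.4)/2 × 0.25 = 57.6875
  Sum = 741.6875 µg/L·hr
rectal suppository tail: 221.4/0.351 = 630.769; AUC_ev,0→∞ = 741.6875 + 630.769 = 1372.4565 µg/L·hr
F = (AUC_ev/D_ev)/(AUC_iv/D_iv) = (1372.4565/600)/(4204.351/150) = 2.2874275/28.029 = 0.0816

F = 0.0816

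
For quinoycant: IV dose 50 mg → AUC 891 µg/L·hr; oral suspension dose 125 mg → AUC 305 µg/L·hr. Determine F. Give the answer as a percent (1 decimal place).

F = 13.7%

F = (AUC_ev / D_ev) / (AUC_iv / D_iv)
  = (305/125) / (891/50)
  = 2.44 / 17.82 = 0.1369
  = 13.69%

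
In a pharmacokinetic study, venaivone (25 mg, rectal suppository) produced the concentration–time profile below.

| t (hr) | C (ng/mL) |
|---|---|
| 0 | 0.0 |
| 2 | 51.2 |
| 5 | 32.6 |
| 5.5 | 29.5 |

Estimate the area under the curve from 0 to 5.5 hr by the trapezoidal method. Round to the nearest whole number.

Trapezoidal AUC_0→5.5:
  [0→2]: (0.0+51.2)/2 × 2 = 51.2
  [2→5]: (51.2+32.6)/2 × 3 = 125.7
  [5→5.5]: (32.6+29.5)/2 × 0.5 = 15.525
  Sum = 192.425 ng/mL·hr

AUC = 192 ng/mL·hr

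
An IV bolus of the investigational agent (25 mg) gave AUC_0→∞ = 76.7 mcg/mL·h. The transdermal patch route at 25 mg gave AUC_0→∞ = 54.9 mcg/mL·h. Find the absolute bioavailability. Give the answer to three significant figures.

F = 0.716

F = (AUC_ev / D_ev) / (AUC_iv / D_iv)
  = (54.9/25) / (76.7/25)
  = 2.196 / 3.068 = 0.7158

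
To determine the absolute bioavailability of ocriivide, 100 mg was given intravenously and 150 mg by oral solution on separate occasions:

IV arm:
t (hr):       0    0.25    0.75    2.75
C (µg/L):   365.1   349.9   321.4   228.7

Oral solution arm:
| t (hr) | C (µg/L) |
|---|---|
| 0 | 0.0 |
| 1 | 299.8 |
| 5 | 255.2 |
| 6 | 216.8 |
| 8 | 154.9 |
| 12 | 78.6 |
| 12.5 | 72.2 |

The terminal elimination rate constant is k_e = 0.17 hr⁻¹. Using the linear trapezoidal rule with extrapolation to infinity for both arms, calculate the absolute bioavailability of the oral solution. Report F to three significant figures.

Trapezoidal AUC_0→2.75 (IV):
  [0→0.25]: (365.1+349.9)/2 × 0.25 = 89.375
  [0.25→0.75]: (349.9+321.4)/2 × 0.5 = 167.825
  [0.75→2.75]: (321.4+228.7)/2 × 2 = 550.1
  Sum = 807.3 µg/L·hr
IV tail: 228.7/0.17 = 1345.294; AUC_iv,0→∞ = 807.3 + 1345.294 = 2152.594 µg/L·hr
Trapezoidal AUC_0→12.5 (oral solution):
  [0→1]: (0.0+299.8)/2 × 1 = 149.9
  [1→5]: (299.8+255.2)/2 × 4 = 1110.0
  [5→6]: (255.2+216.8)/2 × 1 = 236.0
  [6→8]: (216.8+154.9)/2 × 2 = 371.7
  [8→12]: (154.9+78.6)/2 × 4 = 467.0
  [12→12.5]: (78.6+72.2)/2 × 0.5 = 37.7
  Sum = 2372.3 µg/L·hr
oral solution tail: 72.2/0.17 = 424.706; AUC_ev,0→∞ = 2372.3 + 424.706 = 2797.006 µg/L·hr
F = (AUC_ev/D_ev)/(AUC_iv/D_iv) = (2797.006/150)/(2152.594/100) = 18.6467/21.52594 = 0.8662

F = 0.866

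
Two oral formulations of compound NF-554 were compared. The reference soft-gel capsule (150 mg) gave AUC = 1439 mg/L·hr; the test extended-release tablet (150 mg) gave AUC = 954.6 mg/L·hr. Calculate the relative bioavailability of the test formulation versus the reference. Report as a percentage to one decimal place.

F_rel = (AUC_test/D_test) / (AUC_ref/D_ref)
      = (954.6/150) / (1439/150)
      = 6.364 / 9.59333 = 0.6634 = 66.34%

F_rel = 66.3%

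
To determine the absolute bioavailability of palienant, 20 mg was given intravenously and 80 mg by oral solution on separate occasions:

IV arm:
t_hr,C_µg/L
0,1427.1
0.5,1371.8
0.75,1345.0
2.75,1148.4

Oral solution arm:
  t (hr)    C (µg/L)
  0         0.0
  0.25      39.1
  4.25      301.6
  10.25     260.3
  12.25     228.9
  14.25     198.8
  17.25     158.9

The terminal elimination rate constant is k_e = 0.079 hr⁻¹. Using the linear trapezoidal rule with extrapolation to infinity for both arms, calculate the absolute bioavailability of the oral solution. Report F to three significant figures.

F = 0.0808

Trapezoidal AUC_0→2.75 (IV):
  [0→0.5]: (1427.1+1371.8)/2 × 0.5 = 699.725
  [0.5→0.75]: (1371.8+1345.0)/2 × 0.25 = 339.6
  [0.75→2.75]: (1345.0+1148.4)/2 × 2 = 2493.4
  Sum = 3532.725 µg/L·hr
IV tail: 1148.4/0.079 = 14536.709; AUC_iv,0→∞ = 3532.725 + 14536.709 = 18069.434 µg/L·hr
Trapezoidal AUC_0→17.25 (oral solution):
  [0→0.25]: (0.0+39.1)/2 × 0.25 = 4.8875
  [0.25→4.25]: (39.1+301.6)/2 × 4 = 681.4
  [4.25→10.25]: (301.6+260.3)/2 × 6 = 1685.7
  [10.25→12.25]: (260.3+228.9)/2 × 2 = 489.2
  [12.25→14.25]: (228.9+198.8)/2 × 2 = 427.7
  [14.25→17.25]: (198.8+158.9)/2 × 3 = 536.55
  Sum = 3825.4375 µg/L·hr
oral solution tail: 158.9/0.079 = 2011.392; AUC_ev,0→∞ = 3825.4375 + 2011.392 = 5836.8295 µg/L·hr
F = (AUC_ev/D_ev)/(AUC_iv/D_iv) = (5836.8295/80)/(18069.434/20) = 72.9604/903.4717 = 0.0808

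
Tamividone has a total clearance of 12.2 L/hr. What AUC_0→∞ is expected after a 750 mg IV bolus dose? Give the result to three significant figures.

AUC = 61.5 mg/L·hr

AUC_0→∞ = Dose_iv / CL
        = 750 / 12.2 = 61.4754 mg/L·hr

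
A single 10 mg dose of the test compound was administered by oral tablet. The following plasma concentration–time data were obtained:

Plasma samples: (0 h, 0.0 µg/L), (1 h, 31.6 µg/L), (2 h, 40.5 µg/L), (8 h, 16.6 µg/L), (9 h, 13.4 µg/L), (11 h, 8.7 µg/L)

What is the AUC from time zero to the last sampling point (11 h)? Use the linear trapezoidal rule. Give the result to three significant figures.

Trapezoidal AUC_0→11:
  [0→1]: (0.0+31.6)/2 × 1 = 15.8
  [1→2]: (31.6+40.5)/2 × 1 = 36.05
  [2→8]: (40.5+16.6)/2 × 6 = 171.3
  [8→9]: (16.6+13.4)/2 × 1 = 15.0
  [9→11]: (13.4+8.7)/2 × 2 = 22.1
  Sum = 260.25 µg/L·h

AUC = 260 µg/L·h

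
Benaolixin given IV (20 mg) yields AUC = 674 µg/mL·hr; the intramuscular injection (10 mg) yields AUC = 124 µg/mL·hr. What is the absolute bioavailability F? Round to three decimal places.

F = 0.368

F = (AUC_ev / D_ev) / (AUC_iv / D_iv)
  = (124/10) / (674/20)
  = 12.4 / 33.7 = 0.3680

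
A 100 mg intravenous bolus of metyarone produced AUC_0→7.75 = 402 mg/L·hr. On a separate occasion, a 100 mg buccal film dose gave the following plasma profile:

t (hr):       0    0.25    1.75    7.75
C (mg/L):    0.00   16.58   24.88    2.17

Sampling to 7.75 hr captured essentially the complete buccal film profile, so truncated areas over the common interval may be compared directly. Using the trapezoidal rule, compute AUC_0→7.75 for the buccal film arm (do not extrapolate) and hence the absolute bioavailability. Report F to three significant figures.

F = 0.284

Trapezoidal AUC_0→7.75 (buccal film):
  [0→0.25]: (0.00+16.58)/2 × 0.25 = 2.0725
  [0.25→1.75]: (16.58+24.88)/2 × 1.5 = 31.095
  [1.75→7.75]: (24.88+2.17)/2 × 6 = 81.15
  Sum = 114.3175 mg/L·hr
F = (AUC_ev/D_ev)/(AUC_iv/D_iv) = (114.3175/100)/(402/100) = 1.143175/4.02 = 0.2844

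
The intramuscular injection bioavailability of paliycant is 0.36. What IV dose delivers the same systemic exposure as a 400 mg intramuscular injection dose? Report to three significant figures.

Systemic exposure from an extravascular dose = F × D_ev, so the equivalent IV dose is F × D_ev.
D_iv = F × D_ev = 0.36 × 400 = 144 mg

D_iv = 144 mg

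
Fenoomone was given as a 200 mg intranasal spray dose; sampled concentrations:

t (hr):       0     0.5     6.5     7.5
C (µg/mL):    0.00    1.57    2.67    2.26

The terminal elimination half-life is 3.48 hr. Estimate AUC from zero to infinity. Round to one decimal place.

Trapezoidal AUC_0→7.5:
  [0→0.5]: (0.00+1.57)/2 × 0.5 = 0.3925
  [0.5→6.5]: (1.57+2.67)/2 × 6 = 12.72
  [6.5→7.5]: (2.67+2.26)/2 × 1 = 2.465
  Sum = 15.5775 µg/mL·hr
k_e = ln2 / t½ = 0.693147 / 3.48 = 0.1992 hr^-1
Extrapolated tail: C_last / k_e = 2.26 / 0.1992 = 11.345
AUC_0→∞ = 15.5775 + 11.345 = 26.9225 µg/mL·hr

AUC = 26.9 µg/mL·hr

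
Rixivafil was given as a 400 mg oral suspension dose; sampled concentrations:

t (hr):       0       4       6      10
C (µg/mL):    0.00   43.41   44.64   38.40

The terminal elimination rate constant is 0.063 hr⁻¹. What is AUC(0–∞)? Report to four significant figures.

AUC = 950.5 µg/mL·hr

Trapezoidal AUC_0→10:
  [0→4]: (0.00+43.41)/2 × 4 = 86.82
  [4→6]: (43.41+44.64)/2 × 2 = 88.05
  [6→10]: (44.64+38.40)/2 × 4 = 166.08
  Sum = 340.95 µg/mL·hr
Extrapolated tail: C_last / k_e = 38.40 / 0.063 = 609.524
AUC_0→∞ = 340.95 + 609.524 = 950.474 µg/mL·hr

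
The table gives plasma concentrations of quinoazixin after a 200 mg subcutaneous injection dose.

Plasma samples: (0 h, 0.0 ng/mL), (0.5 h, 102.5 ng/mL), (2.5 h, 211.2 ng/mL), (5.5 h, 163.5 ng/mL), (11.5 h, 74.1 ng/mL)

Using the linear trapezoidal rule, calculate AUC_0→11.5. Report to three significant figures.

AUC = 1610 ng/mL·h

Trapezoidal AUC_0→11.5:
  [0→0.5]: (0.0+102.5)/2 × 0.5 = 25.625
  [0.5→2.5]: (102.5+211.2)/2 × 2 = 313.7
  [2.5→5.5]: (211.2+163.5)/2 × 3 = 562.05
  [5.5→11.5]: (163.5+74.1)/2 × 6 = 712.8
  Sum = 1614.175 ng/mL·h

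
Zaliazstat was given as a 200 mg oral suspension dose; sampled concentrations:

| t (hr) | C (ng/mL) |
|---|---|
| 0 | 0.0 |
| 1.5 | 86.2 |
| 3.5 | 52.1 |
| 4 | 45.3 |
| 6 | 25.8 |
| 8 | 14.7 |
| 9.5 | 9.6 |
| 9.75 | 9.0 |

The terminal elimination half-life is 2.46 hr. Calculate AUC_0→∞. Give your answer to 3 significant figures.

Trapezoidal AUC_0→9.75:
  [0→1.5]: (0.0+86.2)/2 × 1.5 = 64.65
  [1.5→3.5]: (86.2+52.1)/2 × 2 = 138.3
  [3.5→4]: (52.1+45.3)/2 × 0.5 = 24.35
  [4→6]: (45.3+25.8)/2 × 2 = 71.1
  [6→8]: (25.8+14.7)/2 × 2 = 40.5
  [8→9.5]: (14.7+9.6)/2 × 1.5 = 18.225
  [9.5→9.75]: (9.6+9.0)/2 × 0.25 = 2.325
  Sum = 359.45 ng/mL·hr
k_e = ln2 / t½ = 0.693147 / 2.46 = 0.2818 hr^-1
Extrapolated tail: C_last / k_e = 9.0 / 0.2818 = 31.938
AUC_0→∞ = 359.45 + 31.938 = 391.388 ng/mL·hr

AUC = 391 ng/mL·hr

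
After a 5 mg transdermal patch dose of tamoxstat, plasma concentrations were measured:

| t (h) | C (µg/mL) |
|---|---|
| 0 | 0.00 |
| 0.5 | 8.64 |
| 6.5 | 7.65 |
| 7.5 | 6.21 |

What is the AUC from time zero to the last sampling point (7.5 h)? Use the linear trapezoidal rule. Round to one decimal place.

Trapezoidal AUC_0→7.5:
  [0→0.5]: (0.00+8.64)/2 × 0.5 = 2.16
  [0.5→6.5]: (8.64+7.65)/2 × 6 = 48.87
  [6.5→7.5]: (7.65+6.21)/2 × 1 = 6.93
  Sum = 57.96 µg/mL·h

AUC = 58.0 µg/mL·h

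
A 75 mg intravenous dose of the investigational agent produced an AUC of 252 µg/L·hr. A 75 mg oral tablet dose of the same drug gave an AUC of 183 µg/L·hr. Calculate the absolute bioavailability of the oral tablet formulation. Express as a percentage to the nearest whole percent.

F = 73%

F = (AUC_ev / D_ev) / (AUC_iv / D_iv)
  = (183/75) / (252/75)
  = 2.44 / 3.36 = 0.7262
  = 72.62%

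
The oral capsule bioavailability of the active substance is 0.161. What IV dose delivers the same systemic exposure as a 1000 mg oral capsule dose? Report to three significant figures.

D_iv = 161 mg

Systemic exposure from an extravascular dose = F × D_ev, so the equivalent IV dose is F × D_ev.
D_iv = F × D_ev = 0.161 × 1000 = 161 mg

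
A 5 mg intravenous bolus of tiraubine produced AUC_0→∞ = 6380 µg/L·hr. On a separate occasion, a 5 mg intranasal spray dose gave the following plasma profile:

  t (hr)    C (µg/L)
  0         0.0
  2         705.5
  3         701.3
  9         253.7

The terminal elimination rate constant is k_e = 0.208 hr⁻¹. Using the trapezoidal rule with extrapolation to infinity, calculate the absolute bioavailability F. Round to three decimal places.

F = 0.861

Trapezoidal AUC_0→9 (intranasal spray):
  [0→2]: (0.0+705.5)/2 × 2 = 705.5
  [2→3]: (705.5+701.3)/2 × 1 = 703.4
  [3→9]: (701.3+253.7)/2 × 6 = 2865.0
  Sum = 4273.9 µg/L·hr
Tail: C_last/k_e = 253.7/0.208 = 1219.712
AUC_0→∞ (intranasal spray) = 4273.9 + 1219.712 = 5493.612 µg/L·hr
F = (AUC_ev/D_ev)/(AUC_iv/D_iv) = (5493.612/5)/(6380/5) = 1098.7224/1276 = 0.8611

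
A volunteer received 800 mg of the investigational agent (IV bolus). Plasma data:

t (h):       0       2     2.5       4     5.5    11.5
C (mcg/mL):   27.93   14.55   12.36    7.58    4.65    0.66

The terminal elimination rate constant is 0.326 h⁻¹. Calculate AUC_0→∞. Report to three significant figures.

AUC = 91.3 mcg/mL·h

Trapezoidal AUC_0→11.5:
  [0→2]: (27.93+14.55)/2 × 2 = 42.48
  [2→2.5]: (14.55+12.36)/2 × 0.5 = 6.7275
  [2.5→4]: (12.36+7.58)/2 × 1.5 = 14.955
  [4→5.5]: (7.58+4.65)/2 × 1.5 = 9.1725
  [5.5→11.5]: (4.65+0.66)/2 × 6 = 15.93
  Sum = 89.265 mcg/mL·h
Extrapolated tail: C_last / k_e = 0.66 / 0.326 = 2.025
AUC_0→∞ = 89.265 + 2.025 = 91.29 mcg/mL·h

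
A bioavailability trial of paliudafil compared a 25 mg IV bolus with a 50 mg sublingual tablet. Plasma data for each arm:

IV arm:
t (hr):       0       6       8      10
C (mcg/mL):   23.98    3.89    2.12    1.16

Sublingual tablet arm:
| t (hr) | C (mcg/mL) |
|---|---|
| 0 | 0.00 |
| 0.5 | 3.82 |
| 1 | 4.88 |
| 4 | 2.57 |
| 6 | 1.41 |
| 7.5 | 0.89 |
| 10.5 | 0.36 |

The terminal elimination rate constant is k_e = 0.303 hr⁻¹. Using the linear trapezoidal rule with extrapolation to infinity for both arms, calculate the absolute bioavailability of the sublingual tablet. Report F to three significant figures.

F = 0.119

Trapezoidal AUC_0→10 (IV):
  [0→6]: (23.98+3.89)/2 × 6 = 83.61
  [6→8]: (3.89+2.12)/2 × 2 = 6.01
  [8→10]: (2.12+1.16)/2 × 2 = 3.28
  Sum = 92.9 mcg/mL·hr
IV tail: 1.16/0.303 = 3.828; AUC_iv,0→∞ = 92.9 + 3.828 = 96.728 mcg/mL·hr
Trapezoidal AUC_0→10.5 (sublingual tablet):
  [0→0.5]: (0.00+3.82)/2 × 0.5 = 0.955
  [0.5→1]: (3.82+4.88)/2 × 0.5 = 2.175
  [1→4]: (4.88+2.57)/2 × 3 = 11.175
  [4→6]: (2.57+1.41)/2 × 2 = 3.98
  [6→7.5]: (1.41+0.89)/2 × 1.5 = 1.725
  [7.5→10.5]: (0.89+0.36)/2 × 3 = 1.875
  Sum = 21.885 mcg/mL·hr
sublingual tablet tail: 0.36/0.303 = 1.188; AUC_ev,0→∞ = 21.885 + 1.188 = 23.073 mcg/mL·hr
F = (AUC_ev/D_ev)/(AUC_iv/D_iv) = (23.073/50)/(96.728/25) = 0.46146/3.86912 = 0.1193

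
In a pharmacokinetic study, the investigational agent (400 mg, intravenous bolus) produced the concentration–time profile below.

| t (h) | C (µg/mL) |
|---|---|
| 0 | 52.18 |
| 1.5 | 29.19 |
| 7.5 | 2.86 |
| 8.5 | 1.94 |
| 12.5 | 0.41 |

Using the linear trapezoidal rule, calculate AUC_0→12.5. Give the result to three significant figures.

Trapezoidal AUC_0→12.5:
  [0→1.5]: (52.18+29.19)/2 × 1.5 = 61.0275
  [1.5→7.5]: (29.19+2.86)/2 × 6 = 96.15
  [7.5→8.5]: (2.86+1.94)/2 × 1 = 2.4
  [8.5→12.5]: (1.94+0.41)/2 × 4 = 4.7
  Sum = 164.2775 µg/mL·h

AUC = 164 µg/mL·h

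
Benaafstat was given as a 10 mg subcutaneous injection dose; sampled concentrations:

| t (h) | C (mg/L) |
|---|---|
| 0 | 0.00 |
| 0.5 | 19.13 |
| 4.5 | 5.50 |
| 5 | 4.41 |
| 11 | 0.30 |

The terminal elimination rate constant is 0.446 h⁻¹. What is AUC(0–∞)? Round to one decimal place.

AUC = 71.3 mg/L·h

Trapezoidal AUC_0→11:
  [0→0.5]: (0.00+19.13)/2 × 0.5 = 4.7825
  [0.5→4.5]: (19.13+5.50)/2 × 4 = 49.26
  [4.5→5]: (5.50+4.41)/2 × 0.5 = 2.4775
  [5→11]: (4.41+0.30)/2 × 6 = 14.13
  Sum = 70.65 mg/L·h
Extrapolated tail: C_last / k_e = 0.30 / 0.446 = 0.673
AUC_0→∞ = 70.65 + 0.673 = 71.323 mg/L·h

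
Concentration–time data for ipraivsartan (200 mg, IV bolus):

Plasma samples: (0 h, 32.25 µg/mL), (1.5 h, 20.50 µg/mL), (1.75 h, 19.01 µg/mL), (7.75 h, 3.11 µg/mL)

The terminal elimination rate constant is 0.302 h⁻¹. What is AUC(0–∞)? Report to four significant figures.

Trapezoidal AUC_0→7.75:
  [0→1.5]: (32.25+20.50)/2 × 1.5 = 39.5625
  [1.5→1.75]: (20.50+19.01)/2 × 0.25 = 4.93875
  [1.75→7.75]: (19.01+3.11)/2 × 6 = 66.36
  Sum = 110.86125 µg/mL·h
Extrapolated tail: C_last / k_e = 3.11 / 0.302 = 10.298
AUC_0→∞ = 110.86125 + 10.298 = 121.15925 µg/mL·h

AUC = 121.2 µg/mL·h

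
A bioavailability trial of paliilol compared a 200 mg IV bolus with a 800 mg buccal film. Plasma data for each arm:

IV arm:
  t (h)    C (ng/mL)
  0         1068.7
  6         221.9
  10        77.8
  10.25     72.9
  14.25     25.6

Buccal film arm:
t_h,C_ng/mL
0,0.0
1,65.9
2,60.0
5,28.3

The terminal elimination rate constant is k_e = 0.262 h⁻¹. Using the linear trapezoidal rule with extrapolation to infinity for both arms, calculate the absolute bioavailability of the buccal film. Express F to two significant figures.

Trapezoidal AUC_0→14.25 (IV):
  [0→6]: (1068.7+221.9)/2 × 6 = 3871.8
  [6→10]: (221.9+77.8)/2 × 4 = 599.4
  [10→10.25]: (77.8+72.9)/2 × 0.25 = 18.8375
  [10.25→14.25]: (72.9+25.6)/2 × 4 = 197.0
  Sum = 4687.0375 ng/mL·h
IV tail: 25.6/0.262 = 97.710; AUC_iv,0→∞ = 4687.0375 + 97.710 = 4784.7475 ng/mL·h
Trapezoidal AUC_0→5 (buccal film):
  [0→1]: (0.0+65.9)/2 × 1 = 32.95
  [1→2]: (65.9+60.0)/2 × 1 = 62.95
  [2→5]: (60.0+28.3)/2 × 3 = 132.45
  Sum = 228.35 ng/mL·h
buccal film tail: 28.3/0.262 = 108.015; AUC_ev,0→∞ = 228.35 + 108.015 = 336.365 ng/mL·h
F = (AUC_ev/D_ev)/(AUC_iv/D_iv) = (336.365/800)/(4784.7475/200) = 0.42045625/23.9237 = 0.0176

F = 0.018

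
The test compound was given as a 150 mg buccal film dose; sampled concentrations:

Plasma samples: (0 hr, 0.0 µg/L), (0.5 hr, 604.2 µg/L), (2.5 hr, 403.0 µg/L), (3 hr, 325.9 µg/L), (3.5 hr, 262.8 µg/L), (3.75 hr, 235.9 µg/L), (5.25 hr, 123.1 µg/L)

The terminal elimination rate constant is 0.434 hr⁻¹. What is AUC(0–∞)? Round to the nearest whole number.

AUC = 2103 µg/L·hr

Trapezoidal AUC_0→5.25:
  [0→0.5]: (0.0+604.2)/2 × 0.5 = 151.05
  [0.5→2.5]: (604.2+403.0)/2 × 2 = 1007.2
  [2.5→3]: (403.0+325.9)/2 × 0.5 = 182.225
  [3→3.5]: (325.9+262.8)/2 × 0.5 = 147.175
  [3.5→3.75]: (262.8+235.9)/2 × 0.25 = 62.3375
  [3.75→5.25]: (235.9+123.1)/2 × 1.5 = 269.25
  Sum = 1819.2375 µg/L·hr
Extrapolated tail: C_last / k_e = 123.1 / 0.434 = 283.641
AUC_0→∞ = 1819.2375 + 283.641 = 2102.8785 µg/L·hr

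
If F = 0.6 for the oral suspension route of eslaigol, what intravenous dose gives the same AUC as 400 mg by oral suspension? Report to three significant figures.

Systemic exposure from an extravascular dose = F × D_ev, so the equivalent IV dose is F × D_ev.
D_iv = F × D_ev = 0.6 × 400 = 240 mg

D_iv = 240 mg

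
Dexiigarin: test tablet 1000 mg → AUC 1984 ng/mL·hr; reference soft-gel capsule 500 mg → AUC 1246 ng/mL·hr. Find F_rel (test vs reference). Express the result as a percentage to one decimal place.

F_rel = 79.6%

F_rel = (AUC_test/D_test) / (AUC_ref/D_ref)
      = (1984/1000) / (1246/500)
      = 1.984 / 2.492 = 0.7961 = 79.61%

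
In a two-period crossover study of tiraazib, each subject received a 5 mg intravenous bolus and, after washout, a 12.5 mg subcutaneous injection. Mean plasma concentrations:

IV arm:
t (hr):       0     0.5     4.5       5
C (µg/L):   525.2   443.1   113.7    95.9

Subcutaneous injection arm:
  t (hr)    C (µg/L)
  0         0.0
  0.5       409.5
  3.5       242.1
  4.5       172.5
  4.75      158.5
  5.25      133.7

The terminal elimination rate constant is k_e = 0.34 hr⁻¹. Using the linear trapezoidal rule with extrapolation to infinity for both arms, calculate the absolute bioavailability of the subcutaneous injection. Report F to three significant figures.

Trapezoidal AUC_0→5 (IV):
  [0→0.5]: (525.2+443.1)/2 × 0.5 = 242.075
  [0.5→4.5]: (443.1+113.7)/2 × 4 = 1113.6
  [4.5→5]: (113.7+95.9)/2 × 0.5 = 52.4
  Sum = 1408.075 µg/L·hr
IV tail: 95.9/0.34 = 282.059; AUC_iv,0→∞ = 1408.075 + 282.059 = 1690.134 µg/L·hr
Trapezoidal AUC_0→5.25 (subcutaneous injection):
  [0→0.5]: (0.0+409.5)/2 × 0.5 = 102.375
  [0.5→3.5]: (409.5+242.1)/2 × 3 = 977.4
  [3.5→4.5]: (242.1+172.5)/2 × 1 = 207.3
  [4.5→4.75]: (172.5+158.5)/2 × 0.25 = 41.375
  [4.75→5.25]: (158.5+133.7)/2 × 0.5 = 73.05
  Sum = 1401.5 µg/L·hr
subcutaneous injection tail: 133.7/0.34 = 393.235; AUC_ev,0→∞ = 1401.5 + 393.235 = 1794.735 µg/L·hr
F = (AUC_ev/D_ev)/(AUC_iv/D_iv) = (1794.735/12.5)/(1690.134/5) = 143.5788/338.0268 = 0.4248

F = 0.425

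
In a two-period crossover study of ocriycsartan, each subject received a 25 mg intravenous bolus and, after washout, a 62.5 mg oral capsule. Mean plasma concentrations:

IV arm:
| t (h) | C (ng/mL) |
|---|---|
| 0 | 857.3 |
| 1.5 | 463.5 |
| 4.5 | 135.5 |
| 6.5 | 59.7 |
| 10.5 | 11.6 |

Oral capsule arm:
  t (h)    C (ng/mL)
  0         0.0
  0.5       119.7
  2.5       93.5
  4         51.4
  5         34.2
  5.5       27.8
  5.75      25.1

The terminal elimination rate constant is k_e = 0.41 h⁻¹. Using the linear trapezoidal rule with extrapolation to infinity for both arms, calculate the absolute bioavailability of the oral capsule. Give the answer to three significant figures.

Trapezoidal AUC_0→10.5 (IV):
  [0→1.5]: (857.3+463.5)/2 × 1.5 = 990.6
  [1.5→4.5]: (463.5+135.5)/2 × 3 = 898.5
  [4.5→6.5]: (135.5+59.7)/2 × 2 = 195.2
  [6.5→10.5]: (59.7+11.6)/2 × 4 = 142.6
  Sum = 2226.9 ng/mL·h
IV tail: 11.6/0.41 = 28.293; AUC_iv,0→∞ = 2226.9 + 28.293 = 2255.193 ng/mL·h
Trapezoidal AUC_0→5.75 (oral capsule):
  [0→0.5]: (0.0+119.7)/2 × 0.5 = 29.925
  [0.5→2.5]: (119.7+93.5)/2 × 2 = 213.2
  [2.5→4]: (93.5+51.4)/2 × 1.5 = 108.675
  [4→5]: (51.4+34.2)/2 × 1 = 42.8
  [5→5.5]: (34.2+27.8)/2 × 0.5 = 15.5
  [5.5→5.75]: (27.8+25.1)/2 × 0.25 = 6.6125
  Sum = 416.7125 ng/mL·h
oral capsule tail: 25.1/0.41 = 61.220; AUC_ev,0→∞ = 416.7125 + 61.220 = 477.9325 ng/mL·h
F = (AUC_ev/D_ev)/(AUC_iv/D_iv) = (477.9325/62.5)/(2255.193/25) = 7.64692/90.20772 = 0.0848

F = 0.0848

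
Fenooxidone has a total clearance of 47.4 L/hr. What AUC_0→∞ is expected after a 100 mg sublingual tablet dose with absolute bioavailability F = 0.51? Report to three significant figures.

AUC_0→∞ = F × Dose / CL
        = 0.51 × 100 / 47.4 = 1.07595 mg/L·hr

AUC = 1.08 mg/L·hr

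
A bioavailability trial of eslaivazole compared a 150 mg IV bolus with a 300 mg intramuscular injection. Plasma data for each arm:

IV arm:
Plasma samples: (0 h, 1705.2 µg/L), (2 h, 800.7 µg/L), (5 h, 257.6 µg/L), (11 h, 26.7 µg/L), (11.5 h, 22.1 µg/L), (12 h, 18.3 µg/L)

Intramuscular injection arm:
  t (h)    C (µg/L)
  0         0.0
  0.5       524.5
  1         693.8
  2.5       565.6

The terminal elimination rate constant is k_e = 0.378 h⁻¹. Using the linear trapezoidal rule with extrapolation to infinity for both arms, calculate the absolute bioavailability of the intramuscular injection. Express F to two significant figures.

F = 0.29

Trapezoidal AUC_0→12 (IV):
  [0→2]: (1705.2+800.7)/2 × 2 = 2505.9
  [2→5]: (800.7+257.6)/2 × 3 = 1587.45
  [5→11]: (257.6+26.7)/2 × 6 = 852.9
  [11→11.5]: (26.7+22.1)/2 × 0.5 = 12.2
  [11.5→12]: (22.1+18.3)/2 × 0.5 = 10.1
  Sum = 4968.55 µg/L·h
IV tail: 18.3/0.378 = 48.413; AUC_iv,0→∞ = 4968.55 + 48.413 = 5016.963 µg/L·h
Trapezoidal AUC_0→2.5 (intramuscular injection):
  [0→0.5]: (0.0+524.5)/2 × 0.5 = 131.125
  [0.5→1]: (524.5+693.8)/2 × 0.5 = 304.575
  [1→2.5]: (693.8+565.6)/2 × 1.5 = 944.55
  Sum = 1380.25 µg/L·h
intramuscular injection tail: 565.6/0.378 = 1496.296; AUC_ev,0→∞ = 1380.25 + 1496.296 = 2876.546 µg/L·h
F = (AUC_ev/D_ev)/(AUC_iv/D_iv) = (2876.546/300)/(5016.963/150) = 9.58849/33.44642 = 0.2867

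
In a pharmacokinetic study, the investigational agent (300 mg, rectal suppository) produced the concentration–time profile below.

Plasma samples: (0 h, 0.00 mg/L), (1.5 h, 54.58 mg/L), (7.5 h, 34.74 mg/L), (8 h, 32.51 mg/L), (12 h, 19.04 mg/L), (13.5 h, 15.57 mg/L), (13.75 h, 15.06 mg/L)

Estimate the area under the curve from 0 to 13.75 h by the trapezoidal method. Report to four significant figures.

Trapezoidal AUC_0→13.75:
  [0→1.5]: (0.00+54.58)/2 × 1.5 = 40.935
  [1.5→7.5]: (54.58+34.74)/2 × 6 = 267.96
  [7.5→8]: (34.74+32.51)/2 × 0.5 = 16.8125
  [8→12]: (32.51+19.04)/2 × 4 = 103.1
  [12→13.5]: (19.04+15.57)/2 × 1.5 = 25.9575
  [13.5→13.75]: (15.57+15.06)/2 × 0.25 = 3.82875
  Sum = 458.59375 mg/L·h

AUC = 458.6 mg/L·h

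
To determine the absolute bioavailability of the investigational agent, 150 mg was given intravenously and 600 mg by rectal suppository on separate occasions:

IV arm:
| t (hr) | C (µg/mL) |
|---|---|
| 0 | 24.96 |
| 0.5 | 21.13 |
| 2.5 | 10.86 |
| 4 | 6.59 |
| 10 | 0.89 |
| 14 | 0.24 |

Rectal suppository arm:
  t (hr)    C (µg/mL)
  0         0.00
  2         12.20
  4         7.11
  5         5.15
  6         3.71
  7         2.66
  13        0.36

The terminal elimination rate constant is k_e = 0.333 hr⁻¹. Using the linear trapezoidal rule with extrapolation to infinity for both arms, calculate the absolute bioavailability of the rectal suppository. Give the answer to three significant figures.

F = 0.169

Trapezoidal AUC_0→14 (IV):
  [0→0.5]: (24.96+21.13)/2 × 0.5 = 11.5225
  [0.5→2.5]: (21.13+10.86)/2 × 2 = 31.99
  [2.5→4]: (10.86+6.59)/2 × 1.5 = 13.0875
  [4→10]: (6.59+0.89)/2 × 6 = 22.44
  [10→14]: (0.89+0.24)/2 × 4 = 2.26
  Sum = 81.3 µg/mL·hr
IV tail: 0.24/0.333 = 0.721; AUC_iv,0→∞ = 81.3 + 0.721 = 82.021 µg/mL·hr
Trapezoidal AUC_0→13 (rectal suppository):
  [0→2]: (0.00+12.20)/2 × 2 = 12.2
  [2→4]: (12.20+7.11)/2 × 2 = 19.31
  [4→5]: (7.11+5.15)/2 × 1 = 6.13
  [5→6]: (5.15+3.71)/2 × 1 = 4.43
  [6→7]: (3.71+2.66)/2 × 1 = 3.185
  [7→13]: (2.66+0.36)/2 × 6 = 9.06
  Sum = 54.315 µg/mL·hr
rectal suppository tail: 0.36/0.333 = 1.081; AUC_ev,0→∞ = 54.315 + 1.081 = 55.396 µg/mL·hr
F = (AUC_ev/D_ev)/(AUC_iv/D_iv) = (55.396/600)/(82.021/150) = 0.0923267/0.546807 = 0.1688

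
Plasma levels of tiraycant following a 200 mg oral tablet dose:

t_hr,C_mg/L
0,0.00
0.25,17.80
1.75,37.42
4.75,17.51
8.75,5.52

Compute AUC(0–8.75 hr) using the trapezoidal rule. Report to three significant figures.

AUC = 172 mg/L·hr

Trapezoidal AUC_0→8.75:
  [0→0.25]: (0.00+17.80)/2 × 0.25 = 2.225
  [0.25→1.75]: (17.80+37.42)/2 × 1.5 = 41.415
  [1.75→4.75]: (37.42+17.51)/2 × 3 = 82.395
  [4.75→8.75]: (17.51+5.52)/2 × 4 = 46.06
  Sum = 172.095 mg/L·hr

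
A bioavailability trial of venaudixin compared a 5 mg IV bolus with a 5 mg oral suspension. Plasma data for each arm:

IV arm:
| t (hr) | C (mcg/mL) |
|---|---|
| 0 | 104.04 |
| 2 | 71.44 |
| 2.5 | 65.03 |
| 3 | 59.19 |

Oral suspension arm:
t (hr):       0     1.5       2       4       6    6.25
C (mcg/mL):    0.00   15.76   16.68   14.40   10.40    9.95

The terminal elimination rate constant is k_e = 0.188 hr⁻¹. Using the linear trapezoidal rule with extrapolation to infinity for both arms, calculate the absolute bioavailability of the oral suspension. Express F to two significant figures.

F = 0.24

Trapezoidal AUC_0→3 (IV):
  [0→2]: (104.04+71.44)/2 × 2 = 175.48
  [2→2.5]: (71.44+65.03)/2 × 0.5 = 34.1175
  [2.5→3]: (65.03+59.19)/2 × 0.5 = 31.055
  Sum = 240.6525 mcg/mL·hr
IV tail: 59.19/0.188 = 314.840; AUC_iv,0→∞ = 240.6525 + 314.840 = 555.4925 mcg/mL·hr
Trapezoidal AUC_0→6.25 (oral suspension):
  [0→1.5]: (0.00+15.76)/2 × 1.5 = 11.82
  [1.5→2]: (15.76+16.68)/2 × 0.5 = 8.11
  [2→4]: (16.68+14.40)/2 × 2 = 31.08
  [4→6]: (14.40+10.40)/2 × 2 = 24.8
  [6→6.25]: (10.40+9.95)/2 × 0.25 = 2.54375
  Sum = 78.35375 mcg/mL·hr
oral suspension tail: 9.95/0.188 = 52.926; AUC_ev,0→∞ = 78.35375 + 52.926 = 131.27975 mcg/mL·hr
F = (AUC_ev/D_ev)/(AUC_iv/D_iv) = (131.27975/5)/(555.4925/5) = 26.25595/111.0985 = 0.2363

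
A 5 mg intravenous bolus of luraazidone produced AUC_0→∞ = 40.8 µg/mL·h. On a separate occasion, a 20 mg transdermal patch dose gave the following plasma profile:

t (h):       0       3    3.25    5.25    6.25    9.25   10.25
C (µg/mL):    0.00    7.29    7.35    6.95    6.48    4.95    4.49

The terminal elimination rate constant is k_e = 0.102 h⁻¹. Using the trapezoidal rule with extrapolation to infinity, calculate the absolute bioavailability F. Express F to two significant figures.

F = 0.61

Trapezoidal AUC_0→10.25 (transdermal patch):
  [0→3]: (0.00+7.29)/2 × 3 = 10.935
  [3→3.25]: (7.29+7.35)/2 × 0.25 = 1.83
  [3.25→5.25]: (7.35+6.95)/2 × 2 = 14.3
  [5.25→6.25]: (6.95+6.48)/2 × 1 = 6.715
  [6.25→9.25]: (6.48+4.95)/2 × 3 = 17.145
  [9.25→10.25]: (4.95+4.49)/2 × 1 = 4.72
  Sum = 55.645 µg/mL·h
Tail: C_last/k_e = 4.49/0.102 = 44.020
AUC_0→∞ (transdermal patch) = 55.645 + 44.020 = 99.665 µg/mL·h
F = (AUC_ev/D_ev)/(AUC_iv/D_iv) = (99.665/20)/(40.8/5) = 4.98325/8.16 = 0.6107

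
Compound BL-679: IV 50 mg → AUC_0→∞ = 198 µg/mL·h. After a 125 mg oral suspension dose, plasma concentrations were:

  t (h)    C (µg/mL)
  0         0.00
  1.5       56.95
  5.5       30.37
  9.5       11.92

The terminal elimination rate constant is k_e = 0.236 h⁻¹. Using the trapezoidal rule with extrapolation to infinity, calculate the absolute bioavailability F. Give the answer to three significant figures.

Trapezoidal AUC_0→9.5 (oral suspension):
  [0→1.5]: (0.00+56.95)/2 × 1.5 = 42.7125
  [1.5→5.5]: (56.95+30.37)/2 × 4 = 174.64
  [5.5→9.5]: (30.37+11.92)/2 × 4 = 84.58
  Sum = 301.9325 µg/mL·h
Tail: C_last/k_e = 11.92/0.236 = 50.508
AUC_0→∞ (oral suspension) = 301.9325 + 50.508 = 352.4405 µg/mL·h
F = (AUC_ev/D_ev)/(AUC_iv/D_iv) = (352.4405/125)/(198/50) = 2.819524/3.96 = 0.7120

F = 0.712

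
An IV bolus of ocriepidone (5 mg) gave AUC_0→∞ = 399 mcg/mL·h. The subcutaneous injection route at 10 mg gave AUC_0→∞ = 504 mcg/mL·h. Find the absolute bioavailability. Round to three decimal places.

F = (AUC_ev / D_ev) / (AUC_iv / D_iv)
  = (504/10) / (399/5)
  = 50.4 / 79.8 = 0.6316

F = 0.632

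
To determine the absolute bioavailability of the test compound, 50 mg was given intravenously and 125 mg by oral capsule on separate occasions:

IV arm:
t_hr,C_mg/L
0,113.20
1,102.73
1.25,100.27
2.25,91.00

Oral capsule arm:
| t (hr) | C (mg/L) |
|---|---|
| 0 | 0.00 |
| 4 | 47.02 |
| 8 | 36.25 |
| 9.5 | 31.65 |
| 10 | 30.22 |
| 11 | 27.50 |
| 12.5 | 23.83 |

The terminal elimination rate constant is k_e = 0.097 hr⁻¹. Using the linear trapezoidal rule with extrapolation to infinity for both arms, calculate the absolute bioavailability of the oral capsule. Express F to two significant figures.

Trapezoidal AUC_0→2.25 (IV):
  [0→1]: (113.20+102.73)/2 × 1 = 107.965
  [1→1.25]: (102.73+100.27)/2 × 0.25 = 25.375
  [1.25→2.25]: (100.27+91.00)/2 × 1 = 95.635
  Sum = 228.975 mg/L·hr
IV tail: 91.00/0.097 = 938.144; AUC_iv,0→∞ = 228.975 + 938.144 = 1167.119 mg/L·hr
Trapezoidal AUC_0→12.5 (oral capsule):
  [0→4]: (0.00+47.02)/2 × 4 = 94.04
  [4→8]: (47.02+36.25)/2 × 4 = 166.54
  [8→9.5]: (36.25+31.65)/2 × 1.5 = 50.925
  [9.5→10]: (31.65+30.22)/2 × 0.5 = 15.4675
  [10→11]: (30.22+27.50)/2 × 1 = 28.86
  [11→12.5]: (27.50+23.83)/2 × 1.5 = 38.4975
  Sum = 394.33 mg/L·hr
oral capsule tail: 23.83/0.097 = 245.670; AUC_ev,0→∞ = 394.33 + 245.670 = 640.0 mg/L·hr
F = (AUC_ev/D_ev)/(AUC_iv/D_iv) = (640.0/125)/(1167.119/50) = 5.12/23.34238 = 0.2193

F = 0.22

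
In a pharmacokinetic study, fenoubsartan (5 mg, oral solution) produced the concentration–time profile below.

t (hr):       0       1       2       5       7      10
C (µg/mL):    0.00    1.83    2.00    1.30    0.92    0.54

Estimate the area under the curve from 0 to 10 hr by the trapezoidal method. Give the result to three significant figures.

AUC = 12.2 µg/mL·hr

Trapezoidal AUC_0→10:
  [0→1]: (0.00+1.83)/2 × 1 = 0.915
  [1→2]: (1.83+2.00)/2 × 1 = 1.915
  [2→5]: (2.00+1.30)/2 × 3 = 4.95
  [5→7]: (1.30+0.92)/2 × 2 = 2.22
  [7→10]: (0.92+0.54)/2 × 3 = 2.19
  Sum = 12.19 µg/mL·hr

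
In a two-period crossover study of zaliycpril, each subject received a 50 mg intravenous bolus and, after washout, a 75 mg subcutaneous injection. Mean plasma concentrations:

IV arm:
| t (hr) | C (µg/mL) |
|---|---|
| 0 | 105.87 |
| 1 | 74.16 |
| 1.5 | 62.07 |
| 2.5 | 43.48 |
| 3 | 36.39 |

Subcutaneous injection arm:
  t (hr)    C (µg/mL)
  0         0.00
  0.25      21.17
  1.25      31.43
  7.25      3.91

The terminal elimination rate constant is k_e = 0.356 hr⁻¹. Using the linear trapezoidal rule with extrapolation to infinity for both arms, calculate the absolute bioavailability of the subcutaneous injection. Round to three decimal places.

F = 0.325

Trapezoidal AUC_0→3 (IV):
  [0→1]: (105.87+74.16)/2 × 1 = 90.015
  [1→1.5]: (74.16+62.07)/2 × 0.5 = 34.0575
  [1.5→2.5]: (62.07+43.48)/2 × 1 = 52.775
  [2.5→3]: (43.48+36.39)/2 × 0.5 = 19.9675
  Sum = 196.815 µg/mL·hr
IV tail: 36.39/0.356 = 102.219; AUC_iv,0→∞ = 196.815 + 102.219 = 299.034 µg/mL·hr
Trapezoidal AUC_0→7.25 (subcutaneous injection):
  [0→0.25]: (0.00+21.17)/2 × 0.25 = 2.64625
  [0.25→1.25]: (21.17+31.43)/2 × 1 = 26.3
  [1.25→7.25]: (31.43+3.91)/2 × 6 = 106.02
  Sum = 134.96625 µg/mL·hr
subcutaneous injection tail: 3.91/0.356 = 10.983; AUC_ev,0→∞ = 134.96625 + 10.983 = 145.94925 µg/mL·hr
F = (AUC_ev/D_ev)/(AUC_iv/D_iv) = (145.94925/75)/(299.034/50) = 1.94599/5.98068 = 0.3254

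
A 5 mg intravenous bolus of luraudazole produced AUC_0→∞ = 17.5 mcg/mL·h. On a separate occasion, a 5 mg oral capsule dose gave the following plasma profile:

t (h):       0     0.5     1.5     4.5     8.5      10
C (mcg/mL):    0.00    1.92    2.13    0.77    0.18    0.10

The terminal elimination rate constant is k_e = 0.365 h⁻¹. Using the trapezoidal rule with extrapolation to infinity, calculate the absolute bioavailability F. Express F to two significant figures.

Trapezoidal AUC_0→10 (oral capsule):
  [0→0.5]: (0.00+1.92)/2 × 0.5 = 0.48
  [0.5→1.5]: (1.92+2.13)/2 × 1 = 2.025
  [1.5→4.5]: (2.13+0.77)/2 × 3 = 4.35
  [4.5→8.5]: (0.77+0.18)/2 × 4 = 1.9
  [8.5→10]: (0.18+0.10)/2 × 1.5 = 0.21
  Sum = 8.965 mcg/mL·h
Tail: C_last/k_e = 0.10/0.365 = 0.274
AUC_0→∞ (oral capsule) = 8.965 + 0.274 = 9.239 mcg/mL·h
F = (AUC_ev/D_ev)/(AUC_iv/D_iv) = (9.239/5)/(17.5/5) = 1.8478/3.5 = 0.5279

F = 0.53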